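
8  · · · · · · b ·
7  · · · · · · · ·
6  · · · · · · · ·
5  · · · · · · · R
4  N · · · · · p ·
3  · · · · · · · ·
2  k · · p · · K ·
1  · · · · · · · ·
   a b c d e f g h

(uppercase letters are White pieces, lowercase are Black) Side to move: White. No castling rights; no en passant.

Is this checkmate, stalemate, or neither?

neither

White to move; white king on g2.
In check: no.
Legal moves for White include: Rh8, Rh7, Rh6, Rg5, Rf5, Re5, Rd5, Rc5, Rb5, Ra5, Rh4, Rh3, Rh2, Rh1, Nb6, Nc5, Nc3+, Nb2, ... (list truncated; more exist).
White has legal moves and is not in check → neither.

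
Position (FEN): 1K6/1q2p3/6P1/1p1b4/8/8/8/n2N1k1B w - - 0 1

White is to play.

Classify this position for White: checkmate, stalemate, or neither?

checkmate

White to move; white king on b8.
In check: yes, from the black queen on b7.
King squares — a7: attacked by Qb7; b7: attacked by Bd5; c7: attacked by Qb7; a8: attacked by Qb7; c8: attacked by Qb7.
Legal moves for White: none.
In check with no legal moves → checkmate.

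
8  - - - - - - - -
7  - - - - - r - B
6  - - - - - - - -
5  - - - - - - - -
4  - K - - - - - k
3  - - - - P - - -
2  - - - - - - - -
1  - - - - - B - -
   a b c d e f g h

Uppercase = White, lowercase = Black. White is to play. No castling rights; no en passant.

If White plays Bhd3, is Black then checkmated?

After Bhd3: black king on h4; in check: no.
Black is not in check, so this cannot be checkmate.

no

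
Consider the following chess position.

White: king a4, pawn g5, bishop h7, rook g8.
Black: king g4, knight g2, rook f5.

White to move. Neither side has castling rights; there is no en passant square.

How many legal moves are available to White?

15

White to move; king on a4.
In check: no.
Legal moves: Rh8, Rf8, Re8, Rd8, Rc8, Rb8, Ra8, Rg7, Rg6, Bg6, Bxf5+, Kb4, Kb3, Ka3, g6.
Count: 15.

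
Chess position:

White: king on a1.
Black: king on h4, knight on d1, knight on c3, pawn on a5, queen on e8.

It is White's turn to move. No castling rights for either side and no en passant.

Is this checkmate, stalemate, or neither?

stalemate

White to move; white king on a1.
In check: no.
King squares — b1: attacked by Nc3; a2: attacked by Nc3; b2: attacked by Nd1.
Legal moves for White: none.
Not in check and no legal moves → stalemate.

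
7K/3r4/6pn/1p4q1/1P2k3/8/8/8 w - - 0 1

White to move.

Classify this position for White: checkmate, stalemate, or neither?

stalemate

White to move; white king on h8.
In check: no.
King squares — g7: attacked by Rd7; h7: attacked by Rd7; g8: attacked by Nh6.
Legal moves for White: none.
Not in check and no legal moves → stalemate.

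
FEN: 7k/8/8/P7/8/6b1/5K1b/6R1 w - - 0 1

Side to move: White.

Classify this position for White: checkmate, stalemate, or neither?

White to move; white king on f2.
In check: yes, from the black bishop on g3.
King squares — e1: attacked by Bg3; f1: available; g1: own rook; e2: available; g2: available; e3: available; f3: available; g3: attacked by Bh2.
Legal moves for White: Kf3, Ke3, Kg2, Ke2, Kf1, Rxg3.
White is in check but has 6 legal moves → neither.

neither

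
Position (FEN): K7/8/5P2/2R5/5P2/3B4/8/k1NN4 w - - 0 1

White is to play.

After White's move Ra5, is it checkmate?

After Ra5: black king on a1; in check: yes, from the white rook on a5.
King squares — b1: attacked by Bd3; a2: attacked by Nc1; b2: attacked by Nd1.
Black has no legal moves → checkmate.

yes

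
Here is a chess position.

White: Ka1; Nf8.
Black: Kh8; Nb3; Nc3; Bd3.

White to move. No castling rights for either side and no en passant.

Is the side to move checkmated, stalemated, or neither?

neither

White to move; white king on a1.
In check: yes, from the black knight on b3.
King squares — b1: attacked by Nc3; a2: attacked by Nc3; b2: available.
Legal moves for White: Kb2.
White is in check but has 1 legal move → neither.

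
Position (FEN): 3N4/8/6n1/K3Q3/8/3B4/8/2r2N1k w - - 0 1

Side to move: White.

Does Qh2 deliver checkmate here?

After Qh2: black king on h1; in check: yes, from the white queen on h2.
King squares — g1: attacked by Qh2; g2: attacked by Qh2; h2: attacked by Nf1.
Black has no legal moves → checkmate.

yes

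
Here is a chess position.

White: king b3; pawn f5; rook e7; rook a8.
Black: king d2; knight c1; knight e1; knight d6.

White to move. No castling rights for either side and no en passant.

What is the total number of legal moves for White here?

4

White to move; king on b3.
In check: yes, from the black knight on c1.
Legal moves: Kb4, Ka4, Ka3, Kb2.
Count: 4.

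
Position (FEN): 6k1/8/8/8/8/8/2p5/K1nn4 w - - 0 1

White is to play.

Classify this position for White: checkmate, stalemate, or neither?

White to move; white king on a1.
In check: no.
King squares — b1: attacked by Pc2; a2: attacked by Nc1; b2: attacked by Nd1.
Legal moves for White: none.
Not in check and no legal moves → stalemate.

stalemate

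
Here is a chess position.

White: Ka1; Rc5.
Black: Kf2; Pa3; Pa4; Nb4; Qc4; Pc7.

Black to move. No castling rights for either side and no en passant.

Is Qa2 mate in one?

yes

After Qa2: white king on a1; in check: yes, from the black queen on a2.
King squares — b1: attacked by Qa2; a2: attacked by Nb4; b2: attacked by Qa2.
White has no legal moves → checkmate.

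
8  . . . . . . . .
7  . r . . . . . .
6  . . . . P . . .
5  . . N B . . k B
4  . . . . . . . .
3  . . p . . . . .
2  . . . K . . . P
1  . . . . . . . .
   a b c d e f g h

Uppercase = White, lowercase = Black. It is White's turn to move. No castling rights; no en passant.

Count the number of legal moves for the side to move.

White to move; king on d2.
In check: yes, from the black pawn on c3.
Legal moves: Ke3, Kd3, Kxc3, Ke2, Kc2, Ke1, Kd1, Kc1.
Count: 8.

8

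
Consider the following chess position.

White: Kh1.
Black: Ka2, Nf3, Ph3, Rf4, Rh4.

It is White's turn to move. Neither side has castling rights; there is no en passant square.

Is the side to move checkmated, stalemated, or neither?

stalemate

White to move; white king on h1.
In check: no.
King squares — g1: attacked by Nf3; g2: attacked by Ph3; h2: attacked by Nf3.
Legal moves for White: none.
Not in check and no legal moves → stalemate.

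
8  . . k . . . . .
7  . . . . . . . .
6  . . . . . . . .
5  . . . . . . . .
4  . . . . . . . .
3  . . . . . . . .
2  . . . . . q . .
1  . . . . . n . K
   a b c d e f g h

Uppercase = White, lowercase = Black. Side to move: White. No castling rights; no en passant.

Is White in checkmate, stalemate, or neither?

stalemate

White to move; white king on h1.
In check: no.
King squares — g1: attacked by Qf2; g2: attacked by Qf2; h2: attacked by Nf1.
Legal moves for White: none.
Not in check and no legal moves → stalemate.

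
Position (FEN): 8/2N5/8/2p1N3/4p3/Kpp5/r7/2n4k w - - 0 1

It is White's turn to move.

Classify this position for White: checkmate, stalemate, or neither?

checkmate

White to move; white king on a3.
In check: yes, from the black rook on a2.
King squares — a2: attacked by Nc1; b2: attacked by Ra2; b3: attacked by Nc1; a4: attacked by Ra2; b4: attacked by Pc5.
Legal moves for White: none.
In check with no legal moves → checkmate.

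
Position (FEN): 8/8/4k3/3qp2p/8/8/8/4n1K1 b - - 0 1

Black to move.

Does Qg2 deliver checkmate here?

yes

After Qg2: white king on g1; in check: yes, from the black queen on g2.
King squares — f1: attacked by Qg2; h1: attacked by Qg2; f2: attacked by Qg2; g2: attacked by Ne1; h2: attacked by Qg2.
White has no legal moves → checkmate.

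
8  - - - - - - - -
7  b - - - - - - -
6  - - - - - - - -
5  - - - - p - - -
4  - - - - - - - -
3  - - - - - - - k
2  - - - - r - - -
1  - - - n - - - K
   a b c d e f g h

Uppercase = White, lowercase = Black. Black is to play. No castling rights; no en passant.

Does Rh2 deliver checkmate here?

yes

After Rh2: white king on h1; in check: yes, from the black rook on h2.
King squares — g1: attacked by Ba7; g2: attacked by Rh2; h2: attacked by Kh3.
White has no legal moves → checkmate.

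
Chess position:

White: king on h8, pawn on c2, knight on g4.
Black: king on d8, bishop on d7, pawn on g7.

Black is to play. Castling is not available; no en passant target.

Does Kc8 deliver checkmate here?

no

After Kc8: white king on h8; in check: no.
White is not in check, so this cannot be checkmate.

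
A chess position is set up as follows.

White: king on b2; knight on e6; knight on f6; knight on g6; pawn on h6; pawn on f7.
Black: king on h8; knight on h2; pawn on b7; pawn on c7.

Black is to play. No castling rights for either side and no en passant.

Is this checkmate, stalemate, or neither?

checkmate

Black to move; black king on h8.
In check: yes, from the white knight on g6.
King squares — g7: attacked by Ne6; h7: attacked by Nf6; g8: attacked by Nf6.
Legal moves for Black: none.
In check with no legal moves → checkmate.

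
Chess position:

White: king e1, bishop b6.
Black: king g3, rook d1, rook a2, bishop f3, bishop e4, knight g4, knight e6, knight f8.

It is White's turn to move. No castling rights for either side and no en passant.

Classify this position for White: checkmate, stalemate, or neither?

White to move; white king on e1.
In check: yes, from the black rook on d1.
King squares — d1: attacked by Bf3; f1: attacked by Rd1; d2: attacked by Rd1; e2: attacked by Ra2; f2: attacked by Ra2.
Legal moves for White: none.
In check with no legal moves → checkmate.

checkmate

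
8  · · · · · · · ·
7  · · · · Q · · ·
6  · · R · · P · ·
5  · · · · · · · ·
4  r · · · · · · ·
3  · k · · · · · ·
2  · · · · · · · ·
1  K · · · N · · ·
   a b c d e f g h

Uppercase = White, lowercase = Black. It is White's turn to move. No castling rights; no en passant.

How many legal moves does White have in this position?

White to move; king on a1.
In check: yes, from the black rook on a4.
Legal moves: Kb1, Qa3+.
Count: 2.

2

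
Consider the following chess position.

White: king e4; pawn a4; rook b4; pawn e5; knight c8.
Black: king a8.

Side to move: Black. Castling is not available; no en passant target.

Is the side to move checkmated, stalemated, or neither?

stalemate

Black to move; black king on a8.
In check: no.
King squares — a7: attacked by Nc8; b7: attacked by Rb4; b8: attacked by Rb4.
Legal moves for Black: none.
Not in check and no legal moves → stalemate.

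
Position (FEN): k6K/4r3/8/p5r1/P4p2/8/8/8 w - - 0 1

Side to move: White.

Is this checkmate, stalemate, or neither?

White to move; white king on h8.
In check: no.
King squares — g7: attacked by Rg5; h7: attacked by Re7; g8: attacked by Rg5.
Legal moves for White: none.
Not in check and no legal moves → stalemate.

stalemate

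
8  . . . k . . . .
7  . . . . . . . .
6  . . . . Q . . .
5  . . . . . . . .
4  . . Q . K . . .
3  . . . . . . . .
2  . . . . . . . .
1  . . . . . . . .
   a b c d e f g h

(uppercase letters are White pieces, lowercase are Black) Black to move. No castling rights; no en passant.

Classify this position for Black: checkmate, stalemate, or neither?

stalemate

Black to move; black king on d8.
In check: no.
King squares — c7: attacked by Qc4; d7: attacked by Qe6; e7: attacked by Qe6; c8: attacked by Qc4; e8: attacked by Qe6.
Legal moves for Black: none.
Not in check and no legal moves → stalemate.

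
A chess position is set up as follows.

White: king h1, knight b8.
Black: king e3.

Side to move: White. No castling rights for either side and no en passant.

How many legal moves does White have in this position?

White to move; king on h1.
In check: no.
Legal moves: Nd7, Nc6, Na6, Kh2, Kg2, Kg1.
Count: 6.

6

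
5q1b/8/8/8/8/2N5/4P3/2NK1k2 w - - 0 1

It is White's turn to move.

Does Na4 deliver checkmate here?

After Na4: black king on f1; in check: no.
Black is not in check, so this cannot be checkmate.

no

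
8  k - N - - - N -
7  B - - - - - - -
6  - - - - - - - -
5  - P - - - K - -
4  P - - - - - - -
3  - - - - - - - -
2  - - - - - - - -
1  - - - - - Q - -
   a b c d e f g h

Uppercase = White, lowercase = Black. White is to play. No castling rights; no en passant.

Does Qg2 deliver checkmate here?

yes

After Qg2: black king on a8; in check: yes, from the white queen on g2.
King squares — a7: attacked by Nc8; b7: attacked by Qg2; b8: attacked by Ba7.
Black has no legal moves → checkmate.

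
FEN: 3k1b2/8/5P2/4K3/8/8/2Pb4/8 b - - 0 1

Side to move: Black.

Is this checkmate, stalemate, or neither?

Black to move; black king on d8.
In check: no.
Legal moves for Black include: Bg7, Be7, Bfh6, Bd6+, Bc5, Bfb4, Ba3, Ke8, Kc8, Kd7, Kc7, Bdh6, Bg5, Ba5, Bf4+, Bdb4, Be3, Bc3+, ... (list truncated; more exist).
Black has legal moves and is not in check → neither.

neither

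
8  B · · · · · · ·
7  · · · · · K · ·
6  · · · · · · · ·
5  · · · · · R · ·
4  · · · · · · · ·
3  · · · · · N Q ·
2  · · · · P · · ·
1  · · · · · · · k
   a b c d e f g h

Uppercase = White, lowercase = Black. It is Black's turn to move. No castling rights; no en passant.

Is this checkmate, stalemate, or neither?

stalemate

Black to move; black king on h1.
In check: no.
King squares — g1: attacked by Nf3; g2: attacked by Qg3; h2: attacked by Nf3.
Legal moves for Black: none.
Not in check and no legal moves → stalemate.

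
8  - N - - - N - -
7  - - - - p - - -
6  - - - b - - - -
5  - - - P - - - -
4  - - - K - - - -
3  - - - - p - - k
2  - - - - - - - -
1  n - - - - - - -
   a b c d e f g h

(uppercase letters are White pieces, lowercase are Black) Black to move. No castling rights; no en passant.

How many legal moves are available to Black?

19

Black to move; king on h3.
In check: no.
Legal moves: Bxb8, Bc7, Be5+, Bc5+, Bf4, Bb4, Bg3, Ba3, Bh2, Kh4, Kg4, Kg3, Kh2, Kg2, Nb3+, Nc2+, e6, e2, e5+.
Count: 19.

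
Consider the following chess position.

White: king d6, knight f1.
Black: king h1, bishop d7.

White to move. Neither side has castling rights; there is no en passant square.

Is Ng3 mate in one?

After Ng3: black king on h1; in check: yes, from the white knight on g3.
Black has 3 legal replies: Kh2, Kg2, Kg1.
In check but a legal move exists → not checkmate.

no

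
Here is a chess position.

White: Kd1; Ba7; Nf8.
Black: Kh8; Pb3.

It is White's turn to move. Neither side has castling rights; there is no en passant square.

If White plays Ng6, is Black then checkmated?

After Ng6: black king on h8; in check: yes, from the white knight on g6.
Black has 3 legal replies: Kg8, Kh7, Kg7.
In check but a legal move exists → not checkmate.

no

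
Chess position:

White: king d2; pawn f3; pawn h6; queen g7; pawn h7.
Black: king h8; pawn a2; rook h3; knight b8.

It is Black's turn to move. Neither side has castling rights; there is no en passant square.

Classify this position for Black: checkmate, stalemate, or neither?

checkmate

Black to move; black king on h8.
In check: yes, from the white queen on g7.
King squares — g7: attacked by Ph6; h7: attacked by Qg7; g8: attacked by Qg7.
Legal moves for Black: none.
In check with no legal moves → checkmate.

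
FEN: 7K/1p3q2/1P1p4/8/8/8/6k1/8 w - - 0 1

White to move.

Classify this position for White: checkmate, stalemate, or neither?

stalemate

White to move; white king on h8.
In check: no.
King squares — g7: attacked by Qf7; h7: attacked by Qf7; g8: attacked by Qf7.
Legal moves for White: none.
Not in check and no legal moves → stalemate.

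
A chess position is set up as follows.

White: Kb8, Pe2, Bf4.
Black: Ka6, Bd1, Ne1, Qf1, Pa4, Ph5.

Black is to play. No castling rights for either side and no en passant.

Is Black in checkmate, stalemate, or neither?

Black to move; black king on a6.
In check: no.
Legal moves for Black include: Kb6, Kb5, Ka5, Qxf4+, Qh3, Qf3, Qg2, Qf2, Qxe2, Qh1, Qg1, Nf3, Nd3, Ng2, Nc2, Bb3, Bxe2, Bc2, ... (list truncated; more exist).
Black has legal moves and is not in check → neither.

neither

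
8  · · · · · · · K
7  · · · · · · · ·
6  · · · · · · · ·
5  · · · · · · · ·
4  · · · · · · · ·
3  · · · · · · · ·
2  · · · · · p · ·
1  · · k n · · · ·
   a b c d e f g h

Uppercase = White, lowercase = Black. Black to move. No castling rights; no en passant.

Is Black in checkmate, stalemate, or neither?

Black to move; black king on c1.
In check: no.
Legal moves for Black: Ne3, Nc3, Nb2, Kd2, Kc2, Kb2, Kb1, f1=Q, f1=R, f1=B, f1=N.
Black has 11 legal moves and is not in check → neither.

neither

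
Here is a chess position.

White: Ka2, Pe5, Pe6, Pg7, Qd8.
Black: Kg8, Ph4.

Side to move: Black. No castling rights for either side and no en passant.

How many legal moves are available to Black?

2

Black to move; king on g8.
In check: yes, from the white queen on d8.
Legal moves: Kh7, Kxg7.
Count: 2.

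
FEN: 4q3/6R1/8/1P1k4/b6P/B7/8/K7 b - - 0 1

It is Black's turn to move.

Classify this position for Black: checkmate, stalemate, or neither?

Black to move; black king on d5.
In check: no.
Legal moves for Black include: Qh8, Qg8, Qf8, Qd8, Qc8, Qb8, Qa8, Qf7, Qe7, Qd7, Qg6, Qe6, Qc6, Qh5, Qe5+, Qxb5, Qe4, Qe3, ... (list truncated; more exist).
Black has legal moves and is not in check → neither.

neither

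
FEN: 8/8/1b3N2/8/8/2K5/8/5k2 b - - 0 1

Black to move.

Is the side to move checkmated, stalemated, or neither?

neither

Black to move; black king on f1.
In check: no.
Legal moves for Black: Bd8, Bc7, Ba7, Bc5, Ba5+, Bd4+, Be3, Bf2, Bg1, Kg2, Kf2, Ke2, Kg1, Ke1.
Black has 14 legal moves and is not in check → neither.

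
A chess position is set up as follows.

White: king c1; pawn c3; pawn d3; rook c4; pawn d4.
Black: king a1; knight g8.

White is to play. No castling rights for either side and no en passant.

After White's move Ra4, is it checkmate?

After Ra4: black king on a1; in check: yes, from the white rook on a4.
King squares — b1: attacked by Kc1; a2: attacked by Ra4; b2: attacked by Kc1.
Black has no legal moves → checkmate.

yes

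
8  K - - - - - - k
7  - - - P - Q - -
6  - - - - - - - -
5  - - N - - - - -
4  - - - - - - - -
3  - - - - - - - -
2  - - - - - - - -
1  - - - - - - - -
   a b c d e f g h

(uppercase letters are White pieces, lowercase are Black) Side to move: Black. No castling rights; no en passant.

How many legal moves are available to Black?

0

Black to move; king on h8.
In check: no.
Legal moves: none.
Count: 0.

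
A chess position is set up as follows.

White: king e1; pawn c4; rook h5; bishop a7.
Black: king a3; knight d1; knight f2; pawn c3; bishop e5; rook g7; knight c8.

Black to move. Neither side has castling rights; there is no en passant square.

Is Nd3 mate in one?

After Nd3: white king on e1; in check: yes, from the black knight on d3.
White has 3 legal replies: Ke2, Kf1, Kxd1.
In check but a legal move exists → not checkmate.

no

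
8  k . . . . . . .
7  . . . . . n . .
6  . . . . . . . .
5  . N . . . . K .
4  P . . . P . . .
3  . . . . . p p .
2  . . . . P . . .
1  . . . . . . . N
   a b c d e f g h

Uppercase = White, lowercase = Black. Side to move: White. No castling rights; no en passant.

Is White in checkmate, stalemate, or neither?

White to move; white king on g5.
In check: yes, from the black knight on f7.
King squares — f4: available; g4: available; h4: available; f5: available; h5: available; f6: available; g6: available; h6: attacked by Nf7.
Legal moves for White: Kg6, Kf6, Kh5, Kf5, Kh4, Kg4, Kf4.
White is in check but has 7 legal moves → neither.

neither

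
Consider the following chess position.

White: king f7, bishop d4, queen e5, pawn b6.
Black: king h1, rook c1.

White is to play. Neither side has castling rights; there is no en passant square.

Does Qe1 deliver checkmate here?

no

After Qe1: black king on h1; in check: yes, from the white queen on e1.
Black has 3 legal replies: Kh2, Kg2, Rxe1.
In check but a legal move exists → not checkmate.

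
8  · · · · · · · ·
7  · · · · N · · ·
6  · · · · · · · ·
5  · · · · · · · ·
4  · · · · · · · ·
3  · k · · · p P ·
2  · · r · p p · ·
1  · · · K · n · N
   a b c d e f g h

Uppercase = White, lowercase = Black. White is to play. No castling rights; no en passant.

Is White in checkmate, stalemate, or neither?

checkmate

White to move; white king on d1.
In check: yes, from the black pawn on e2.
King squares — c1: attacked by Rc2; e1: attacked by Pf2; c2: attacked by Kb3; d2: attacked by Nf1; e2: attacked by Rc2.
Legal moves for White: none.
In check with no legal moves → checkmate.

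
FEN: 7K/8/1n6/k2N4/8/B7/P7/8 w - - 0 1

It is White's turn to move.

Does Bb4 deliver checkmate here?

no

After Bb4: black king on a5; in check: yes, from the white bishop on b4.
Black has 3 legal replies: Ka6, Kb5, Ka4.
In check but a legal move exists → not checkmate.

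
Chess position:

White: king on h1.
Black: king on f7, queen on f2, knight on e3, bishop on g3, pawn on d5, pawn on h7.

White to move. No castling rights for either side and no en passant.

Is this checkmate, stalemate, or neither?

White to move; white king on h1.
In check: no.
King squares — g1: attacked by Qf2; g2: attacked by Qf2; h2: attacked by Qf2.
Legal moves for White: none.
Not in check and no legal moves → stalemate.

stalemate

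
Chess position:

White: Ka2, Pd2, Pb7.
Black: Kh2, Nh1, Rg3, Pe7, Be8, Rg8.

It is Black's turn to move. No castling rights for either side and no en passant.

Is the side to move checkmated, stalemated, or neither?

neither

Black to move; black king on h2.
In check: no.
Legal moves for Black include: Rh8, Rf8, R8g7, R8g6, R8g5, R8g4, Bf7+, Bd7, Bg6, Bc6, Bh5, Bb5, Ba4, R3g7, R3g6, R3g5, R3g4, Rh3, ... (list truncated; more exist).
Black has legal moves and is not in check → neither.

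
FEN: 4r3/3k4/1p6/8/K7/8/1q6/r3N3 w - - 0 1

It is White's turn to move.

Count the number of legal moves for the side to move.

White to move; king on a4.
In check: yes, from the black rook on a1.
Legal moves: none.
Count: 0.

0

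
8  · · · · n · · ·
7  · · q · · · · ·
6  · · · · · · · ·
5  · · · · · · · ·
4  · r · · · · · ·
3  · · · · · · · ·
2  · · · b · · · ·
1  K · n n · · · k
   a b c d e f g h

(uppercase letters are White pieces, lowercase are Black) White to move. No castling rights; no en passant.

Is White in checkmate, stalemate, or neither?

White to move; white king on a1.
In check: no.
King squares — b1: attacked by Rb4; a2: attacked by Nc1; b2: attacked by Nd1.
Legal moves for White: none.
Not in check and no legal moves → stalemate.

stalemate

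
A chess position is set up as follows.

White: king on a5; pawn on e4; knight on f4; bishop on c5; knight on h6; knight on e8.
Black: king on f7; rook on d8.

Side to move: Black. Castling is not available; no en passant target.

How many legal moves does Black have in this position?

1

Black to move; king on f7.
In check: yes, from the white knight on h6.
Legal moves: Kxe8.
Count: 1.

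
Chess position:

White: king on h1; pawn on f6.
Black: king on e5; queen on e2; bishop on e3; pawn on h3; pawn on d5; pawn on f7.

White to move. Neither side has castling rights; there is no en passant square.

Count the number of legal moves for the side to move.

White to move; king on h1.
In check: no.
Legal moves: none.
Count: 0.

0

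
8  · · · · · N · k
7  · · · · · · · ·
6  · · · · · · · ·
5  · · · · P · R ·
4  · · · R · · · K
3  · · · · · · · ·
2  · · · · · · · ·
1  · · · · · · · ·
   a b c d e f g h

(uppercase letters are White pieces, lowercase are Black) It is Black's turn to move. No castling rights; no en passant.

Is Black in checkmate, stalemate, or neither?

Black to move; black king on h8.
In check: no.
King squares — g7: attacked by Rg5; h7: attacked by Nf8; g8: attacked by Rg5.
Legal moves for Black: none.
Not in check and no legal moves → stalemate.

stalemate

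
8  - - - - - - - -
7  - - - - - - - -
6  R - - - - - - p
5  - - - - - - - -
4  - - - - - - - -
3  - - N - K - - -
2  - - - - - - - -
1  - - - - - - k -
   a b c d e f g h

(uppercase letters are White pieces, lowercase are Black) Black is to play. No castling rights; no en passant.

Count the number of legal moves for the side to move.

Black to move; king on g1.
In check: no.
Legal moves: Kh2, Kg2, Kh1, Kf1, h5.
Count: 5.

5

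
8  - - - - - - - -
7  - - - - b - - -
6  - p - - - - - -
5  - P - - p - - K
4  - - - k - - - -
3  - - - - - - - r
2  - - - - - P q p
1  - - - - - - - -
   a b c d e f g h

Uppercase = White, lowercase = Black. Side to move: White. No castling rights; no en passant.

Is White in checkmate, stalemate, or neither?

White to move; white king on h5.
In check: yes, from the black rook on h3.
King squares — g4: attacked by Qg2; h4: attacked by Rh3; g5: attacked by Qg2; g6: attacked by Qg2; h6: attacked by Rh3.
Legal moves for White: none.
In check with no legal moves → checkmate.

checkmate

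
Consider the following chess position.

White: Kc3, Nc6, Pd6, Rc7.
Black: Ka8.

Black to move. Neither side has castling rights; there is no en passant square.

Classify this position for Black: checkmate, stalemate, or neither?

Black to move; black king on a8.
In check: no.
King squares — a7: attacked by Nc6; b7: attacked by Rc7; b8: attacked by Nc6.
Legal moves for Black: none.
Not in check and no legal moves → stalemate.

stalemate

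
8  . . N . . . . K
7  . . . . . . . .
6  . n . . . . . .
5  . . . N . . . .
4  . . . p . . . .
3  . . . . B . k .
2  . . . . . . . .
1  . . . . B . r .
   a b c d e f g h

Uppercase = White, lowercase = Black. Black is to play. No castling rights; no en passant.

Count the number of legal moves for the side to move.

Black to move; king on g3.
In check: yes, from the white bishop on e1.
Legal moves: Kg4, Kh3, Kf3, Kh2, Kg2, Rxe1.
Count: 6.

6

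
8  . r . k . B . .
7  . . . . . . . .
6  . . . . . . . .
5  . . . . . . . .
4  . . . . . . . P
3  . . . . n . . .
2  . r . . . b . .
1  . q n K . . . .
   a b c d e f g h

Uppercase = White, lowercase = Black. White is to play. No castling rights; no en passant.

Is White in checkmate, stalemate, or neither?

checkmate

White to move; white king on d1.
In check: yes, from the black knight on e3.
King squares — c1: attacked by Qb1; e1: attacked by Bf2; c2: attacked by Qb1; d2: attacked by Rb2; e2: attacked by Nc1.
Legal moves for White: none.
In check with no legal moves → checkmate.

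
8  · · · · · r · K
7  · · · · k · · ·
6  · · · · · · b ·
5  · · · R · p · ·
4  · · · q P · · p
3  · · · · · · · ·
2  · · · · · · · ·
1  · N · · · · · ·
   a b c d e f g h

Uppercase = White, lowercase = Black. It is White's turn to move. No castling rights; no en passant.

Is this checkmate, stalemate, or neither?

White to move; white king on h8.
In check: yes, from the black queen on d4 and the black rook on f8.
King squares — g7: attacked by Qd4; h7: attacked by Bg6; g8: attacked by Rf8.
Legal moves for White: none.
In check with no legal moves → checkmate.

checkmate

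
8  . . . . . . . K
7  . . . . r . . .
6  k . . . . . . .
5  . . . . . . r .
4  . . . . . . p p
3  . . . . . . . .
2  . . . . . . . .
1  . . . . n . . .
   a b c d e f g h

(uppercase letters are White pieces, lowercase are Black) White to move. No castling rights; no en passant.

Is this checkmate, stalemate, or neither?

stalemate

White to move; white king on h8.
In check: no.
King squares — g7: attacked by Rg5; h7: attacked by Re7; g8: attacked by Rg5.
Legal moves for White: none.
Not in check and no legal moves → stalemate.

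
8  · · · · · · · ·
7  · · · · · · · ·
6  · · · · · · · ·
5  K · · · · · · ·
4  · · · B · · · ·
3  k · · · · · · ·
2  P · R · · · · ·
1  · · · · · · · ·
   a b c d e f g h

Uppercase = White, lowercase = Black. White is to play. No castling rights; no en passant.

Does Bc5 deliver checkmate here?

yes

After Bc5: black king on a3; in check: yes, from the white bishop on c5.
King squares — a2: attacked by Rc2; b2: attacked by Rc2; b3: attacked by Pa2; a4: attacked by Ka5; b4: attacked by Ka5.
Black has no legal moves → checkmate.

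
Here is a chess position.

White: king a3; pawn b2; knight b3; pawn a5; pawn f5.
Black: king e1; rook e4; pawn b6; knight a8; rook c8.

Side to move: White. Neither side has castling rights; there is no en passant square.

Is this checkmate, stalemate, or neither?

White to move; white king on a3.
In check: no.
Legal moves for White: Nc5, Nd4, Nd2, Nc1, Na1, Ka2, axb6, f6, a6.
White has 9 legal moves and is not in check → neither.

neither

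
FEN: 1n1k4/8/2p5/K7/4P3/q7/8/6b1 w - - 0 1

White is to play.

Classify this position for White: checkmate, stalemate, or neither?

checkmate

White to move; white king on a5.
In check: yes, from the black queen on a3.
King squares — a4: attacked by Qa3; b4: attacked by Qa3; b5: attacked by Pc6; a6: attacked by Qa3; b6: attacked by Bg1.
Legal moves for White: none.
In check with no legal moves → checkmate.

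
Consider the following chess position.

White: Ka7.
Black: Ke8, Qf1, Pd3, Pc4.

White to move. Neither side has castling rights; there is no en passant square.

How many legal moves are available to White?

5

White to move; king on a7.
In check: no.
Legal moves: Kb8, Ka8, Kb7, Kb6, Ka6.
Count: 5.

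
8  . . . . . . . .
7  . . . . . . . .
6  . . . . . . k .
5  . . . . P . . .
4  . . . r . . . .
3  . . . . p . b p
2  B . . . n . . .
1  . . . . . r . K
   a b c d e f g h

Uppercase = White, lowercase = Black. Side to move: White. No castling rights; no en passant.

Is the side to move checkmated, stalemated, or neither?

White to move; white king on h1.
In check: yes, from the black rook on f1.
King squares — g1: attacked by Rf1; g2: attacked by Ph3; h2: attacked by Bg3.
Legal moves for White: none.
In check with no legal moves → checkmate.

checkmate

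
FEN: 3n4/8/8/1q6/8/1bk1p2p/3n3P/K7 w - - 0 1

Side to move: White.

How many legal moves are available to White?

White to move; king on a1.
In check: no.
Legal moves: none.
Count: 0.

0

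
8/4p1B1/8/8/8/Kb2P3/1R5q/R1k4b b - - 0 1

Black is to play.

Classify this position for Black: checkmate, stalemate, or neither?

checkmate

Black to move; black king on c1.
In check: yes, from the white rook on a1.
King squares — b1: attacked by Ra1; d1: attacked by Ra1; b2: attacked by Ka3; c2: attacked by Rb2; d2: attacked by Rb2.
Legal moves for Black: none.
In check with no legal moves → checkmate.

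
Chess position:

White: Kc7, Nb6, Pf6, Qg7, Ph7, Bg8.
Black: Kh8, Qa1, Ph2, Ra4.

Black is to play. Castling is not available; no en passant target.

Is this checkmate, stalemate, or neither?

Black to move; black king on h8.
In check: yes, from the white queen on g7.
King squares — g7: attacked by Pf6; h7: attacked by Qg7; g8: attacked by Qg7.
Legal moves for Black: none.
In check with no legal moves → checkmate.

checkmate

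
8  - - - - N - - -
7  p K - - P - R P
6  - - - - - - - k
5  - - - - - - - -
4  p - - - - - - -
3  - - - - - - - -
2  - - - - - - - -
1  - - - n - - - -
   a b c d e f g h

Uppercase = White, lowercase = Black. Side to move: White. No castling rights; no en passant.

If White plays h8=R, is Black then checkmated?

yes

After h8=R: black king on h6; in check: yes, from the white rook on h8.
King squares — g5: attacked by Rg7; h5: attacked by Rh8; g6: attacked by Rg7; g7: attacked by Ne8; h7: attacked by Rg7.
Black has no legal moves → checkmate.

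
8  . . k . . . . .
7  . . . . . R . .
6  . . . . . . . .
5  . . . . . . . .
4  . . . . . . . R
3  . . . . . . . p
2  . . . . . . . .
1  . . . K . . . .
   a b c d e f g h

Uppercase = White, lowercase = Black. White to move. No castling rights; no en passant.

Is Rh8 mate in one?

yes

After Rh8: black king on c8; in check: yes, from the white rook on h8.
King squares — b7: attacked by Rf7; c7: attacked by Rf7; d7: attacked by Rf7; b8: attacked by Rh8; d8: attacked by Rh8.
Black has no legal moves → checkmate.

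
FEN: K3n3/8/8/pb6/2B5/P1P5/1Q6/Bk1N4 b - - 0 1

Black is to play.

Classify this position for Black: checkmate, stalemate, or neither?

Black to move; black king on b1.
In check: yes, from the white queen on b2.
King squares — a1: attacked by Qb2; c1: attacked by Qb2; a2: attacked by Qb2; b2: attacked by Ba1; c2: attacked by Qb2.
Legal moves for Black: none.
In check with no legal moves → checkmate.

checkmate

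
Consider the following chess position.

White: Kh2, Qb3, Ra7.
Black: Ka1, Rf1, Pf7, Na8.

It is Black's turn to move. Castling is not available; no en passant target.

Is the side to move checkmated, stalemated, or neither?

Black to move; black king on a1.
In check: yes, from the white rook on a7.
King squares — b1: attacked by Qb3; a2: attacked by Qb3; b2: attacked by Qb3.
Legal moves for Black: none.
In check with no legal moves → checkmate.

checkmate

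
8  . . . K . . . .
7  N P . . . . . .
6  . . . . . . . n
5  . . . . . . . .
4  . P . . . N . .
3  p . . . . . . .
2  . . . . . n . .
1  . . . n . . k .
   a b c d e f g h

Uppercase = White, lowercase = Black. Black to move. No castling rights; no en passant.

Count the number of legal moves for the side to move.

Black to move; king on g1.
In check: no.
Legal moves: Ng8, Nf7+, Nf5, Nhg4, Nfg4, Ne4, Nh3, Nd3, Nh1, Kh2, Kh1, Kf1, Ne3, Nc3, Nb2, a2.
Count: 16.

16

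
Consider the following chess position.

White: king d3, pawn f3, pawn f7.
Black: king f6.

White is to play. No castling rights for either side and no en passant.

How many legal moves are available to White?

13

White to move; king on d3.
In check: no.
Legal moves: Ke4, Kd4, Kc4, Ke3, Kc3, Ke2, Kd2, Kc2, f8=Q+, f8=R+, f8=B, f8=N, f4.
Count: 13.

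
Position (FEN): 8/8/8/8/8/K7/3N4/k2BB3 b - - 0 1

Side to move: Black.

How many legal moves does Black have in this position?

0

Black to move; king on a1.
In check: no.
Legal moves: none.
Count: 0.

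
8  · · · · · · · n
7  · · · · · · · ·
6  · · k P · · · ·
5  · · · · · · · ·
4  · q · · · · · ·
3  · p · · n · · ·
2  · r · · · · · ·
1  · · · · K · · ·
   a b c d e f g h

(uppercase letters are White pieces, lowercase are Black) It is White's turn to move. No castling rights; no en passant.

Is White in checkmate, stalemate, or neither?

White to move; white king on e1.
In check: yes, from the black queen on b4.
King squares — d1: attacked by Ne3; f1: attacked by Ne3; d2: attacked by Rb2; e2: attacked by Rb2; f2: attacked by Rb2.
Legal moves for White: none.
In check with no legal moves → checkmate.

checkmate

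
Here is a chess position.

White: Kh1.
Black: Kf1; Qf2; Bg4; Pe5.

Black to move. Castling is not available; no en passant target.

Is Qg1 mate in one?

yes

After Qg1: white king on h1; in check: yes, from the black queen on g1.
King squares — g1: attacked by Kf1; g2: attacked by Kf1; h2: attacked by Qg1.
White has no legal moves → checkmate.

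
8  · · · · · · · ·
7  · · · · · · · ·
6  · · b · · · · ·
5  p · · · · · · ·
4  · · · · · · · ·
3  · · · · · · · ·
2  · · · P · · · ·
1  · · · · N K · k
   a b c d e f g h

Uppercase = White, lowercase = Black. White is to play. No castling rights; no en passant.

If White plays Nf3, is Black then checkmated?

no

After Nf3: black king on h1; in check: no.
Black is not in check, so this cannot be checkmate.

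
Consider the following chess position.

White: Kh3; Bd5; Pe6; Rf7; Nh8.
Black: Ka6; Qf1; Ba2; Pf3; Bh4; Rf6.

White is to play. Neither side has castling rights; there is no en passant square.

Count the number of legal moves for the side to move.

White to move; king on h3.
In check: yes, from the black queen on f1.
Legal moves: Kxh4, Kg4, Kh2.
Count: 3.

3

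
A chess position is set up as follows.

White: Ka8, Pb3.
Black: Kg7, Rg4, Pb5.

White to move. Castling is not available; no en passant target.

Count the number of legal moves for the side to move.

White to move; king on a8.
In check: no.
Legal moves: Kb8, Kb7, Ka7, b4.
Count: 4.

4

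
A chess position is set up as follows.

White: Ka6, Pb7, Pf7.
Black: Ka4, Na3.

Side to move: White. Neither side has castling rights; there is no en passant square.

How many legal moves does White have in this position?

White to move; king on a6.
In check: no.
Legal moves: Ka7, Kb6, f8=Q, f8=R, f8=B, f8=N, b8=Q, b8=R, b8=B, b8=N.
Count: 10.

10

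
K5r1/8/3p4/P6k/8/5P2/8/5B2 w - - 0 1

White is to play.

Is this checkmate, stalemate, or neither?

neither

White to move; white king on a8.
In check: yes, from the black rook on g8.
King squares — a7: available; b7: available; b8: attacked by Rg8.
Legal moves for White: Kb7, Ka7.
White is in check but has 2 legal moves → neither.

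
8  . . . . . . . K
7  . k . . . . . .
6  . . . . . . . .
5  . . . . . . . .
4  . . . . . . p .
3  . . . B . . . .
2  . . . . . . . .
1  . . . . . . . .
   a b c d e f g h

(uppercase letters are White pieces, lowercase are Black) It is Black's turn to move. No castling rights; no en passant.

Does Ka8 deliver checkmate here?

no

After Ka8: white king on h8; in check: no.
White is not in check, so this cannot be checkmate.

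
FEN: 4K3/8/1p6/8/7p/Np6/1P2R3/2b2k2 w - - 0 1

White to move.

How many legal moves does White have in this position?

White to move; king on e8.
In check: no.
Legal moves: Kf8, Kd8, Kf7, Ke7, Kd7, Nb5, Nc4, Nc2, Nb1, Re7, Re6, Re5, Re4, Re3, Rh2, Rg2, Rf2+, Rd2, Rc2, Re1+.
Count: 20.

20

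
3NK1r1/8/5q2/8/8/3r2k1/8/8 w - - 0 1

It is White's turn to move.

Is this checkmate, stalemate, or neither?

checkmate

White to move; white king on e8.
In check: yes, from the black rook on g8.
King squares — d7: attacked by Rd3; e7: attacked by Qf6; f7: attacked by Qf6; d8: own knight; f8: attacked by Qf6.
Legal moves for White: none.
In check with no legal moves → checkmate.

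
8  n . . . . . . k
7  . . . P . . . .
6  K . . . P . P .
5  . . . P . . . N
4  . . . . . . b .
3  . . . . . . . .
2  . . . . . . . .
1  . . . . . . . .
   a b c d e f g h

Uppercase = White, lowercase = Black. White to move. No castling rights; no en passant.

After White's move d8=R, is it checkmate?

After d8=R: black king on h8; in check: yes, from the white rook on d8.
King squares — g7: attacked by Nh5; h7: attacked by Pg6; g8: attacked by Rd8.
Black has no legal moves → checkmate.

yes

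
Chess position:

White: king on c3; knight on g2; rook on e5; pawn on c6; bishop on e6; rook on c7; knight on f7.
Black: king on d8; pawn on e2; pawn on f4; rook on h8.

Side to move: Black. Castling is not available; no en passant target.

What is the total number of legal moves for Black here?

2

Black to move; king on d8.
In check: yes, from the white knight on f7.
Legal moves: Ke8, Kxc7.
Count: 2.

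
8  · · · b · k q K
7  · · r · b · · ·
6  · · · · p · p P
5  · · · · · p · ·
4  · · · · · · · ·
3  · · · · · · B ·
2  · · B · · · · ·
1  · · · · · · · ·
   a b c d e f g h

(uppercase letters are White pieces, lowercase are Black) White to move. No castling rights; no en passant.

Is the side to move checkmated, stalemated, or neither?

checkmate

White to move; white king on h8.
In check: yes, from the black queen on g8.
King squares — g7: attacked by Kf8; h7: attacked by Qg8; g8: attacked by Kf8.
Legal moves for White: none.
In check with no legal moves → checkmate.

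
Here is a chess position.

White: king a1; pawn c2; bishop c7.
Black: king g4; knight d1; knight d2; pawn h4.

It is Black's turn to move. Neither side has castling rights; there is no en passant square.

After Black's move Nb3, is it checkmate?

no

After Nb3: white king on a1; in check: yes, from the black knight on b3.
White has 3 legal replies: Ka2, Kb1, cxb3.
In check but a legal move exists → not checkmate.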